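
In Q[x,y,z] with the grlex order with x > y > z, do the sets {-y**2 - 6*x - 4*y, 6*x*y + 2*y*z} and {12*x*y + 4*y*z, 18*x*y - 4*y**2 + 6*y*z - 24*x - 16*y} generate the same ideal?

Equality of ideals is decidable: compute both reduced Gröbner bases (unique for the ordering) and check whether they agree.
Buchberger on the first generating set:
f_1 = -y**2 - 6*x - 4*y, LT = y**2.
f_2 = 6*x*y + 2*y*z, LT = x*y.

S(f_1,f_2): lcm = x*y**2. S = -1/3*y**2*z + 6*x**2 + 4*x*y.
  reduce S modulo (f_1, f_2):
  remainder 6*x**2 + 2*x*z ≠ 0; add g_3 = 6*x**2 + 2*x*z to the basis.

The other S-polynomials (S(f_1,g_3), S(f_2,g_3)) all reduce to 0 modulo the current basis, so we have a Gröbner basis.
Inter-reduce: drop elements whose leading term is divisible by another's, tail-reduce, and make monic.
Reduced Gröbner basis: {x**2 + 1/3*x*z, x*y + 1/3*y*z, y**2 + 6*x + 4*y}.

Buchberger on the second generating set:
h_1 = 12*x*y + 4*y*z, LT = x*y.
h_2 = 18*x*y - 4*y**2 + 6*y*z - 24*x - 16*y, LT = x*y.

S(h_1,h_2): lcm = x*y. S = 2/9*y**2 + 4/3*x + 8/9*y.
  reduce S modulo (h_1, h_2):
  remainder 2/9*y**2 + 4/3*x + 8/9*y ≠ 0; add k_3 = 2/9*y**2 + 4/3*x + 8/9*y to the basis.

S(h_1,k_3): lcm = x*y**2. S = 1/3*y**2*z - 6*x**2 - 4*x*y.
  reduce S modulo (h_1, h_2, k_3):
  remainder -6*x**2 - 2*x*z ≠ 0; add k_4 = -6*x**2 - 2*x*z to the basis.

The other S-polynomials (S(h_2,k_3), S(h_1,k_4), S(h_2,k_4), S(k_3,k_4)) all reduce to 0 modulo the current basis, so we have a Gröbner basis.
Inter-reduce: drop elements whose leading term is divisible by another's, tail-reduce, and make monic.
Reduced Gröbner basis: {x**2 + 1/3*x*z, x*y + 1/3*y*z, y**2 + 6*x + 4*y}.

These coincide, so the ideals are equal.

Yes, the ideals are equal.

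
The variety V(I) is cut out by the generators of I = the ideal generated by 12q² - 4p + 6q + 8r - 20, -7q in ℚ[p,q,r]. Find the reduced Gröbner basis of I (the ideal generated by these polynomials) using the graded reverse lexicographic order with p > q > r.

This is the nonlinear analogue of row-reducing a linear system.

f_1 = 12q² - 4p + 6q + 8r - 20, LT = q².
f_2 = -7q, LT = q.

S(f_1,f_2): lcm = q². S = -⅓p + ½q + ⅔r - 5/3.
  reduce S modulo (f_1, f_2):
  remainder -⅓p + ⅔r - 5/3 ≠ 0; add g_3 = -⅓p + ⅔r - 5/3 to the basis.

The other S-polynomials (S(f_1,g_3), S(f_2,g_3)) all reduce to 0 modulo the current basis, so we have a Gröbner basis.
Inter-reduce: drop elements whose leading term is divisible by another's, tail-reduce, and make monic.

G = {p - 2r + 5, q}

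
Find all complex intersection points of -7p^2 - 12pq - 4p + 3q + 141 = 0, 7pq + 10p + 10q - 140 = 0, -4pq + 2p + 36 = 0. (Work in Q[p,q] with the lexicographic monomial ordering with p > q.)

Compute a lex Gröbner basis by Buchberger's algorithm.
f_1 = -7p^2 - 12pq - 4p + 3q + 141, LT = p^2.
f_2 = 7pq + 10p + 10q - 140, LT = pq.
f_3 = -4pq + 2p + 36, LT = pq.

S(f_1,f_2): lcm = p^2q. S = -10/7p^2 + 12/7pq^2 - 6/7pq + 20p - 3/7q^2 - 141/7q.
  leading term p^2: subtract (10/49)·f_1 from -10/7p^2 + 12/7pq^2 - 6/7pq + 20p - 3/7q^2 - 141/7q → 12/7pq^2 + 78/49pq + 1020/49p - 3/7q^2 - 1017/49q - 1410/49
  leading term pq^2: subtract (12/49q)·f_2 from 12/7pq^2 + 78/49pq + 1020/49p - 3/7q^2 - 1017/49q - 1410/49 → -6/7pq + 1020/49p - 141/49q^2 + 663/49q - 1410/49
  leading term pq: subtract (-6/49)·f_2 from -6/7pq + 1020/49p - 141/49q^2 + 663/49q - 1410/49 → 1080/49p - 141/49q^2 + 723/49q - 2250/49
  leading term p: no divisor's leading term divides it; move 1080/49p to the remainder.
  leading term q^2: no divisor's leading term divides it; move -141/49q^2 to the remainder.
  leading term q: no divisor's leading term divides it; move 723/49q to the remainder.
  leading term 1: no divisor's leading term divides it; move -2250/49 to the remainder.
  remainder 1080/49p - 141/49q^2 + 723/49q - 2250/49 ≠ 0; add h_4 = 1080/49p - 141/49q^2 + 723/49q - 2250/49 to the basis.

S(f_1,f_3): lcm = p^2q. S = 1/2p^2 + 12/7pq^2 + 4/7pq + 9p - 3/7q^2 - 141/7q.
  leading term p^2: subtract (-1/14)·f_1 from 1/2p^2 + 12/7pq^2 + 4/7pq + 9p - 3/7q^2 - 141/7q → 12/7pq^2 - 2/7pq + 61/7p - 3/7q^2 - 279/14q + 141/14
  leading term pq^2: subtract (12/49q)·f_2 from 12/7pq^2 - 2/7pq + 61/7p - 3/7q^2 - 279/14q + 141/14 → -134/49pq + 61/7p - 141/49q^2 + 201/14q + 141/14
  leading term pq: subtract (-134/343)·f_2 from -134/49pq + 61/7p - 141/49q^2 + 201/14q + 141/14 → 4329/343p - 141/49q^2 + 12529/686q - 4373/98
  leading term p: subtract (481/840)·h_4 from 4329/343p - 141/49q^2 + 12529/686q - 4373/98 → -16873/13720q^2 + 19237/1960q - 25147/1372
  leading term q^2: no divisor's leading term divides it; move -16873/13720q^2 to the remainder.
  leading term q: no divisor's leading term divides it; move 19237/1960q to the remainder.
  leading term 1: no divisor's leading term divides it; move -25147/1372 to the remainder.
  remainder -16873/13720q^2 + 19237/1960q - 25147/1372 ≠ 0; add h_5 = -16873/13720q^2 + 19237/1960q - 25147/1372 to the basis.

S(f_2,f_3): lcm = pq. S = 27/14p + 10/7q - 11.
  leading term p: subtract (7/80)·h_4 from 27/14p + 10/7q - 11 → 141/560q^2 + 11/80q - 391/56
  leading term q^2: subtract (-147/718)·h_5 from 141/560q^2 + 11/80q - 391/56 → 3083/1436q - 15415/1436
  leading term q: no divisor's leading term divides it; move 3083/1436q to the remainder.
  leading term 1: no divisor's leading term divides it; move -15415/1436 to the remainder.
  remainder 3083/1436q - 15415/1436 ≠ 0; add h_6 = 3083/1436q - 15415/1436 to the basis.

The other S-polynomials (S(f_1,h_4), S(f_2,h_4), S(f_3,h_4), S(f_1,h_5), S(f_2,h_5), S(f_3,h_5), S(h_4,h_5), S(f_1,h_6), S(f_2,h_6), S(f_3,h_6), S(h_4,h_6), S(h_5,h_6)) all reduce to 0 modulo the current basis, so we have a Gröbner basis.
Inter-reduce: drop elements whose leading term is divisible by another's, tail-reduce, and make monic.
Reduced Gröbner basis: {p - 2, q - 5}.

Since the basis is lex-ordered, q - 5 is univariate in q. Its roots are {5}. Back-substituting each root into the other basis elements fixes the other coordinates.
  q = 5: the earlier basis element becomes p - 2 = 0, giving p = 2 — point (2, 5).
Substituting each solution back into the original system confirms all equations vanish.

{(2, 5)}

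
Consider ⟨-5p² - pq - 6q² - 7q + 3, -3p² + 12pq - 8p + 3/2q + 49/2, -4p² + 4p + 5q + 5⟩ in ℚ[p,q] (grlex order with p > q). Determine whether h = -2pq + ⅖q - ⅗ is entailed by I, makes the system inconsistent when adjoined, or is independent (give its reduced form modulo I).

Adjoining -2pq + ⅖q - ⅗ makes the ideal the whole ring: the system is inconsistent.

First compute the reduced Gröbner basis of I by Buchberger's algorithm.
f_1 = -5p² - pq - 6q² - 7q + 3, LT = p².
f_2 = -3p² + 12pq - 8p + 3/2q + 49/2, LT = p².
f_3 = -4p² + 4p + 5q + 5, LT = p².

S(f_1,f_2): lcm = p². S = 21/5pq + 6/5q² - 8/3p + 19/10q + 227/30.
  reduce S modulo (f_1, f_2, f_3):
  remainder 21/5pq + 6/5q² - 8/3p + 19/10q + 227/30 ≠ 0; add k_4 = 21/5pq + 6/5q² - 8/3p + 19/10q + 227/30 to the basis.

S(f_1,f_3): lcm = p². S = ⅕pq + 6/5q² + p + 53/20q + 13/20.
  reduce S modulo (f_1, f_2, f_3, k_4):
  remainder 8/7q² + 71/63p + 215/84q + 73/252 ≠ 0; add k_5 = 8/7q² + 71/63p + 215/84q + 73/252 to the basis.

S(f_1,k_4): lcm = p²q. S = -3/35pq² + 6/5q³ + 40/63p² - 19/42pq + 7/5q² - 227/126p - ⅗q.
  reduce S modulo (f_1, f_2, f_3, k_4, k_5):
  remainder -5857/4032p + 42509/16128q + 21979/5376 ≠ 0; add k_6 = -5857/4032p + 42509/16128q + 21979/5376 to the basis.

S(k_4,k_5): lcm = pq². S = 2/7q³ - 71/72p² - 5795/2016pq + 19/42q² - 73/288p + 227/126q.
  reduce S modulo (f_1, f_2, f_3, k_4, k_5, k_6):
  remainder -46142215/6747264q - 46142215/6747264 ≠ 0; add k_7 = -46142215/6747264q - 46142215/6747264 to the basis.

The other S-polynomials (S(f_2,f_3), S(f_2,k_4), S(f_3,k_4), S(f_1,k_5), S(f_2,k_5), S(f_3,k_5), S(f_1,k_6), S(f_2,k_6), S(f_3,k_6), S(k_4,k_6), S(k_5,k_6), S(f_1,k_7), S(f_2,k_7), S(f_3,k_7), S(k_4,k_7), S(k_5,k_7), S(k_6,k_7)) all reduce to 0 modulo the current basis, so we have a Gröbner basis.
Inter-reduce: drop elements whose leading term is divisible by another's, tail-reduce, and make monic.
Reduced Gröbner basis: {p - 1, q + 1}.
Label its elements g_1 = p - 1, g_2 = q + 1.

Reduce h = -2pq + ⅖q - ⅗ modulo G:
  leading term pq: subtract (-2q)·g_1 from -2pq + ⅖q - ⅗ → -8/5q - ⅗
  leading term q: subtract (-8/5)·g_2 from -8/5q - ⅗ → 1
  leading term 1: no divisor's leading term divides it; move 1 to the remainder.
  normal form = 1.
The normal form is nonzero, so h ∉ I. Since h minus its normal form lies in I, I + (h) = I + (r) where r = 1; decide whether this ideal is the whole ring.
Here r = 1 is a nonzero constant, hence a unit: 1 ∈ I + (h), the Gröbner basis of I + (h) is {1}, and the enlarged system has no common solution — adjoining h is inconsistent.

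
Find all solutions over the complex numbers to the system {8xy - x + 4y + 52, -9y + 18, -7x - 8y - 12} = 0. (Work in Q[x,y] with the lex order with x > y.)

{(-4, 2)}

Compute a lex Gröbner basis by Buchberger's algorithm.
f_1 = 8xy - x + 4y + 52, LT = xy.
f_2 = -9y + 18, LT = y.
f_3 = -7x - 8y - 12, LT = x.

The S-polynomials (S(f_1,f_2), S(f_1,f_3), S(f_2,f_3)) all reduce to 0 modulo the current basis, so we have a Gröbner basis.
Inter-reduce: drop elements whose leading term is divisible by another's, tail-reduce, and make monic.
Reduced Gröbner basis: {x + 4, y - 2}.

From the last basis element, y - 2 = 0, so y takes values in {2}. Each choice, substituted upward through the basis, yields the corresponding point(s) of the solution set.
  y = 2: the earlier basis element becomes x + 4 = 0, giving x = -4 — point (-4, 2).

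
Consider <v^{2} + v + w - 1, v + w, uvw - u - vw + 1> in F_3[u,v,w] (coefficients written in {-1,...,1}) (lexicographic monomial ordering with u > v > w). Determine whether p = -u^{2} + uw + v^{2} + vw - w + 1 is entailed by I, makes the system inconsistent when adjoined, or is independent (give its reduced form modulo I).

First compute the reduced Gröbner basis of I by Buchberger's algorithm.
f_1 = v^{2} + v + w - 1, LT = v^{2}.
f_2 = v + w, LT = v.
f_3 = uvw - u - vw + 1, LT = uvw.

S(f_1,f_2): lcm = v^{2}. S = -vw + v + w - 1.
  leading term vw: subtract (-w)·f_2 from -vw + v + w - 1 → v + w^{2} + w - 1
  leading term v: subtract (1)·f_2 from v + w^{2} + w - 1 → w^{2} - 1
  leading term w^{2}: no divisor's leading term divides it; move w^{2} to the remainder.
  leading term 1: no divisor's leading term divides it; move -1 to the remainder.
  remainder w^{2} - 1 ≠ 0; add h_4 = w^{2} - 1 to the basis.

S(f_1,f_3): lcm = uv^{2}w. S = uvw + uv + uw^{2} - uw + v^{2}w - v.
  leading term uvw: subtract (uw)·f_2 from uvw + uv + uw^{2} - uw + v^{2}w - v → uv - uw + v^{2}w - v
  leading term uv: subtract (u)·f_2 from uv - uw + v^{2}w - v → uw + v^{2}w - v
  leading term uw: no divisor's leading term divides it; move uw to the remainder.
  leading term v^{2}w: subtract (w)·f_1 from v^{2}w - v → -vw - v - w^{2} + w
  leading term vw: subtract (-w)·f_2 from -vw - v - w^{2} + w → -v + w
  leading term v: subtract (-1)·f_2 from -v + w → -w
  leading term w: no divisor's leading term divides it; move -w to the remainder.
  remainder uw - w ≠ 0; add h_5 = uw - w to the basis.

S(f_2,f_3): lcm = uvw. S = uw^{2} + u + vw - 1.
  leading term uw^{2}: subtract (u)·h_4 from uw^{2} + u + vw - 1 → -u + vw - 1
  leading term u: no divisor's leading term divides it; move -u to the remainder.
  leading term vw: subtract (w)·f_2 from vw - 1 → -w^{2} - 1
  leading term w^{2}: subtract (-1)·h_4 from -w^{2} - 1 → 1
  leading term 1: no divisor's leading term divides it; move 1 to the remainder.
  remainder -u + 1 ≠ 0; add h_6 = -u + 1 to the basis.

The other S-polynomials (S(f_1,h_4), S(f_2,h_4), S(f_3,h_4), S(f_1,h_5), S(f_2,h_5), S(f_3,h_5), S(h_4,h_5), S(f_1,h_6), S(f_2,h_6), S(f_3,h_6), S(h_4,h_6), S(h_5,h_6)) all reduce to 0 modulo the current basis, so we have a Gröbner basis.
Inter-reduce: drop elements whose leading term is divisible by another's, tail-reduce, and make monic.
Reduced Gröbner basis: {u - 1, v + w, w^{2} - 1}.
Label its elements g_1 = u - 1, g_2 = v + w, g_3 = w^{2} - 1.

Reduce p = -u^{2} + uw + v^{2} + vw - w + 1 modulo G:
  leading term u^{2}: subtract (-u)·g_1 from -u^{2} + uw + v^{2} + vw - w + 1 → uw - u + v^{2} + vw - w + 1
  leading term uw: subtract (w)·g_1 from uw - u + v^{2} + vw - w + 1 → -u + v^{2} + vw + 1
  leading term u: subtract (-1)·g_1 from -u + v^{2} + vw + 1 → v^{2} + vw
  leading term v^{2}: subtract (v)·g_2 from v^{2} + vw → 0
  normal form = 0.
Since the normal form is 0, p ∈ I.

-u^{2} + uw + v^{2} + vw - w + 1 lies in I (it reduces to 0).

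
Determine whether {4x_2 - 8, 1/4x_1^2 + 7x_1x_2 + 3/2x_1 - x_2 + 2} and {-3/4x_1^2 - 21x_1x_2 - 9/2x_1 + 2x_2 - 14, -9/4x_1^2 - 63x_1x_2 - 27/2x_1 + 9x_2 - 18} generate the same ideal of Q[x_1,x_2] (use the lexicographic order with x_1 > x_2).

For a fixed monomial order, each ideal has a unique reduced Gröbner basis; comparing bases decides equality.
Buchberger on the first generating set:
f_1 = 4x_2 - 8, LT = x_2.
f_2 = 1/4x_1^2 + 7x_1x_2 + 3/2x_1 - x_2 + 2, LT = x_1^2.

S(f_1,f_2): leading monomials are coprime, so the S-polynomial reduces to 0 (Buchberger's first criterion).
Every S-polynomial of the final basis reduces to 0, so we have a Gröbner basis.
Inter-reduce: drop elements whose leading term is divisible by another's, tail-reduce, and make monic.
Reduced Gröbner basis: {x_1^2 + 62x_1, x_2 - 2}.

Buchberger on the second generating set:
h_1 = -3/4x_1^2 - 21x_1x_2 - 9/2x_1 + 2x_2 - 14, LT = x_1^2.
h_2 = -9/4x_1^2 - 63x_1x_2 - 27/2x_1 + 9x_2 - 18, LT = x_1^2.

S(h_1,h_2): lcm = x_1^2. S = 4/3x_2 + 32/3.
  leading term x_2: no divisor's leading term divides it; move 4/3x_2 to the remainder.
  leading term 1: no divisor's leading term divides it; move 32/3 to the remainder.
  remainder 4/3x_2 + 32/3 ≠ 0; add k_3 = 4/3x_2 + 32/3 to the basis.

S(h_1,k_3): leading monomials are coprime, so the S-polynomial reduces to 0 (Buchberger's first criterion).
S(h_2,k_3): leading monomials are coprime, so the S-polynomial reduces to 0 (Buchberger's first criterion).
Every S-polynomial of the final basis reduces to 0, so we have a Gröbner basis.
Inter-reduce: drop elements whose leading term is divisible by another's, tail-reduce, and make monic.
Reduced Gröbner basis: {x_1^2 - 218x_1 + 40, x_2 + 8}.

The bases are distinct; the ideals are different.

No, the ideals differ.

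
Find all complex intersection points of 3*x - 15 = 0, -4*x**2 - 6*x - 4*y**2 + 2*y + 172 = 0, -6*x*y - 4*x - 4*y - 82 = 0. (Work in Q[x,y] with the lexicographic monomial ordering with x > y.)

Compute a lex Gröbner basis by Buchberger's algorithm.
f_1 = 3*x - 15, LT = x.
f_2 = -4*x**2 - 6*x - 4*y**2 + 2*y + 172, LT = x**2.
f_3 = -6*x*y - 4*x - 4*y - 82, LT = x*y.

S(f_1,f_2): lcm = x**2. S = -13/2*x - y**2 + 1/2*y + 43.
  reduce S modulo (f_1, f_2, f_3):
  remainder -y**2 + 1/2*y + 21/2 ≠ 0; add h_4 = -y**2 + 1/2*y + 21/2 to the basis.

S(f_1,f_3): lcm = x*y. S = -2/3*x - 17/3*y - 41/3.
  reduce S modulo (f_1, f_2, f_3, h_4):
  remainder -17/3*y - 17 ≠ 0; add h_5 = -17/3*y - 17 to the basis.

The other S-polynomials (S(f_2,f_3), S(f_1,h_4), S(f_2,h_4), S(f_3,h_4), S(f_1,h_5), S(f_2,h_5), S(f_3,h_5), S(h_4,h_5)) all reduce to 0 modulo the current basis, so we have a Gröbner basis.
Inter-reduce: drop elements whose leading term is divisible by another's, tail-reduce, and make monic.
Reduced Gröbner basis: {x - 5, y + 3}.

Since the basis is lex-ordered, y + 3 is univariate in y. Its roots are {-3}. Back-substituting each root into the other basis elements fixes the other coordinates.
  y = -3: the earlier basis element becomes x - 5 = 0, giving x = 5 — point (5, -3).

{(5, -3)}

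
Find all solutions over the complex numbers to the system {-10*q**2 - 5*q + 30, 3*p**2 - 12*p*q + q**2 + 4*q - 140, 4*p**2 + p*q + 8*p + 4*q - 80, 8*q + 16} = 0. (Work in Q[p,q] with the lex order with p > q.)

{(4, -2)}

Compute a lex Gröbner basis by Buchberger's algorithm.
f_1 = -10*q**2 - 5*q + 30, LT = q**2.
f_2 = 3*p**2 - 12*p*q + q**2 + 4*q - 140, LT = p**2.
f_3 = 4*p**2 + p*q + 8*p + 4*q - 80, LT = p**2.
f_4 = 8*q + 16, LT = q.

S(f_2,f_3): lcm = p**2. S = -17/4*p*q - 2*p + 1/3*q**2 + 1/3*q - 80/3.
  leading term p*q: subtract (-17/32*p)·f_4 from -17/4*p*q - 2*p + 1/3*q**2 + 1/3*q - 80/3 → 13/2*p + 1/3*q**2 + 1/3*q - 80/3
  leading term p: no divisor's leading term divides it; move 13/2*p to the remainder.
  leading term q**2: subtract (-1/30)·f_1 from 1/3*q**2 + 1/3*q - 80/3 → 1/6*q - 77/3
  leading term q: subtract (1/48)·f_4 from 1/6*q - 77/3 → -26
  leading term 1: no divisor's leading term divides it; move -26 to the remainder.
  remainder 13/2*p - 26 ≠ 0; add h_5 = 13/2*p - 26 to the basis.

The other S-polynomials (S(f_1,f_2), S(f_1,f_3), S(f_1,f_4), S(f_2,f_4), S(f_3,f_4), S(f_1,h_5), S(f_2,h_5), S(f_3,h_5), S(f_4,h_5)) all reduce to 0 modulo the current basis, so we have a Gröbner basis.
Inter-reduce: drop elements whose leading term is divisible by another's, tail-reduce, and make monic.
Reduced Gröbner basis: {p - 4, q + 2}.

The lex basis is triangular: the last element involves only q. Solving q + 2 = 0 gives q ∈ {-2}; substituting each value into the earlier elements determines the remaining variables.
  q = -2: the earlier basis element becomes p - 4 = 0, giving p = 4 — point (4, -2).
Substituting each solution back into the original system confirms all equations vanish.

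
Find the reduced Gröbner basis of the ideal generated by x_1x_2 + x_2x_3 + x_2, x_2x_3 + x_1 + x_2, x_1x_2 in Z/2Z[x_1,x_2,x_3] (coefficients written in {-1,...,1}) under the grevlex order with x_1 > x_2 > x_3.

f_1 = x_1x_2 + x_2x_3 + x_2, LT = x_1x_2.
f_2 = x_2x_3 + x_1 + x_2, LT = x_2x_3.
f_3 = x_1x_2, LT = x_1x_2.

S(f_1,f_2): lcm = x_1x_2x_3. S = x_2x_3^2 + x_1^2 + x_1x_2 + x_2x_3.
  leading term x_2x_3^2: subtract (x_3)·f_2 from x_2x_3^2 + x_1^2 + x_1x_2 + x_2x_3 → x_1^2 + x_1x_2 + x_1x_3
  leading term x_1^2: no divisor's leading term divides it; move x_1^2 to the remainder.
  leading term x_1x_2: subtract (1)·f_1 from x_1x_2 + x_1x_3 → x_1x_3 + x_2x_3 + x_2
  leading term x_1x_3: no divisor's leading term divides it; move x_1x_3 to the remainder.
  leading term x_2x_3: subtract (1)·f_2 from x_2x_3 + x_2 → x_1
  leading term x_1: no divisor's leading term divides it; move x_1 to the remainder.
  remainder x_1^2 + x_1x_3 + x_1 ≠ 0; add g_4 = x_1^2 + x_1x_3 + x_1 to the basis.

S(f_1,f_3): lcm = x_1x_2. S = x_2x_3 + x_2.
  leading term x_2x_3: subtract (1)·f_2 from x_2x_3 + x_2 → x_1
  leading term x_1: no divisor's leading term divides it; move x_1 to the remainder.
  remainder x_1 ≠ 0; add g_5 = x_1 to the basis.

The other S-polynomials (S(f_2,f_3), S(f_1,g_4), S(f_2,g_4), S(f_3,g_4), S(f_1,g_5), S(f_2,g_5), S(f_3,g_5), S(g_4,g_5)) all reduce to 0 modulo the current basis, so we have a Gröbner basis.
Inter-reduce: drop elements whose leading term is divisible by another's, tail-reduce, and make monic.

G = {x_2x_3 + x_2, x_1}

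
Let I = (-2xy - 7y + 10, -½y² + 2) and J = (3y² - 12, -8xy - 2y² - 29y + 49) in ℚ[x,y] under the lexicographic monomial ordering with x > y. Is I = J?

Equality of ideals is decidable: compute both reduced Gröbner bases (unique for the ordering) and check whether they agree.
Buchberger on the first generating set:
f_1 = -2xy - 7y + 10, LT = xy.
f_2 = -½y² + 2, LT = y².

S(f_1,f_2): lcm = xy². S = 4x + 7/2y² - 5y.
  leading term x: no divisor's leading term divides it; move 4x to the remainder.
  leading term y²: subtract (-7)·f_2 from 7/2y² - 5y → -5y + 14
  leading term y: no divisor's leading term divides it; move -5y to the remainder.
  leading term 1: no divisor's leading term divides it; move 14 to the remainder.
  remainder 4x - 5y + 14 ≠ 0; add g_3 = 4x - 5y + 14 to the basis.

S(f_1,g_3): lcm = xy. S = 5/4y² - 5.
  leading term y²: subtract (-5/2)·f_2 from 5/4y² - 5 → 0
  remainder 0.

S(f_2,g_3): leading monomials are coprime, so the S-polynomial reduces to 0 (Buchberger's first criterion).
Every S-polynomial of the final basis reduces to 0, so we have a Gröbner basis.
Inter-reduce: drop elements whose leading term is divisible by another's, tail-reduce, and make monic.
Reduced Gröbner basis: {x - 5/4y + 7/2, y² - 4}.

Buchberger on the second generating set:
h_1 = 3y² - 12, LT = y².
h_2 = -8xy - 2y² - 29y + 49, LT = xy.

S(h_1,h_2): lcm = xy². S = -4x - ¼y³ - 29/8y² + 49/8y.
  leading term x: no divisor's leading term divides it; move -4x to the remainder.
  leading term y³: subtract (-1/12y)·h_1 from -¼y³ - 29/8y² + 49/8y → -29/8y² + 41/8y
  leading term y²: subtract (-29/24)·h_1 from -29/8y² + 41/8y → 41/8y - 29/2
  leading term y: no divisor's leading term divides it; move 41/8y to the remainder.
  leading term 1: no divisor's leading term divides it; move -29/2 to the remainder.
  remainder -4x + 41/8y - 29/2 ≠ 0; add k_3 = -4x + 41/8y - 29/2 to the basis.

S(h_1,k_3): leading monomials are coprime, so the S-polynomial reduces to 0 (Buchberger's first criterion).
S(h_2,k_3): lcm = xy. S = 49/32y² - 49/8.
  leading term y²: subtract (49/96)·h_1 from 49/32y² - 49/8 → 0
  remainder 0.

Every S-polynomial of the final basis reduces to 0, so we have a Gröbner basis.
Inter-reduce: drop elements whose leading term is divisible by another's, tail-reduce, and make monic.
Reduced Gröbner basis: {x - 41/32y + 29/8, y² - 4}.

Since the reduced bases disagree, the two ideals are not the same.

No, the ideals differ.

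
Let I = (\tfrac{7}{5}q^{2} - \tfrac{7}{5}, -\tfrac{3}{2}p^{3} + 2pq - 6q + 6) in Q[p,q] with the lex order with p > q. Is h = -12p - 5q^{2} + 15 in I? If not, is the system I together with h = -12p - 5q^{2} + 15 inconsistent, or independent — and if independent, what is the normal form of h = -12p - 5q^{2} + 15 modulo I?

First compute the reduced Gröbner basis of I by Buchberger's algorithm.
f_1 = \tfrac{7}{5}q^{2} - \tfrac{7}{5}, LT = q^{2}.
f_2 = -\tfrac{3}{2}p^{3} + 2pq - 6q + 6, LT = p^{3}.

The S-polynomials (S(f_1,f_2)) all reduce to 0 modulo the current basis, so we have a Gröbner basis.
Inter-reduce: drop elements whose leading term is divisible by another's, tail-reduce, and make monic.
Reduced Gröbner basis: {p^{3} - \tfrac{4}{3}pq + 4q - 4, q^{2} - 1}.
Label its elements g_1 = p^{3} - \tfrac{4}{3}pq + 4q - 4, g_2 = q^{2} - 1.

Reduce h = -12p - 5q^{2} + 15 modulo G:
  leading term p: no divisor's leading term divides it; move -12p to the remainder.
  leading term q^{2}: subtract (-5)·g_2 from -5q^{2} + 15 → 10
  leading term 1: no divisor's leading term divides it; move 10 to the remainder.
  normal form = -12p + 10.
The normal form is nonzero, so h ∉ I. Since h minus its normal form lies in I, I + (h) = I + (r) where r = -12p + 10; decide whether this ideal is the whole ring.
Run Buchberger on G together with r (pairs among the g_i already reduce to 0 since G is a Gröbner basis):
g_1 = p^{3} - \tfrac{4}{3}pq + 4q - 4, LT = p^{3}.
g_2 = q^{2} - 1, LT = q^{2}.
r = -12p + 10, LT = p.

S(g_1,r): lcm = p^{3}. S = \tfrac{5}{6}p^{2} - \tfrac{4}{3}pq + 4q - 4.
  reduce S modulo (g_1, g_2, r):
  remainder \tfrac{26}{9}q - \tfrac{739}{216} ≠ 0; add m_4 = \tfrac{26}{9}q - \tfrac{739}{216} to the basis.

S(g_2,m_4): lcm = q^{2}. S = \tfrac{739}{624}q - 1.
  reduce S modulo (g_1, g_2, r, m_4):
  remainder \tfrac{156745}{389376} ≠ 0; add m_5 = \tfrac{156745}{389376} to the basis.

The other S-polynomials (S(g_1,g_2), S(g_2,r), S(g_1,m_4), S(r,m_4), S(g_1,m_5), S(g_2,m_5), S(r,m_5), S(m_4,m_5)) all reduce to 0 modulo the current basis, so we have a Gröbner basis.
Inter-reduce: drop elements whose leading term is divisible by another's, tail-reduce, and make monic.
Reduced Gröbner basis: {1}.
The reduced Gröbner basis of I + (h) is {1}: the ideal is the whole ring, so the enlarged system has no common solution — adjoining h is inconsistent.

Adjoining -12p - 5q^{2} + 15 makes the ideal the whole ring: the system is inconsistent.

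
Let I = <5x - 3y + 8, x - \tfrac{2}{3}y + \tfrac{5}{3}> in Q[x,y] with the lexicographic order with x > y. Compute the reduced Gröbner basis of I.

G = {x + 1, y - 1}

The reduced Gröbner basis is the canonical form of the ideal for this ordering.

f_1 = 5x - 3y + 8, LT = x.
f_2 = x - \tfrac{2}{3}y + \tfrac{5}{3}, LT = x.

S(f_1,f_2): lcm = x. S = \tfrac{1}{15}y - \tfrac{1}{15}.
  reduce S modulo (f_1, f_2):
  remainder \tfrac{1}{15}y - \tfrac{1}{15} ≠ 0; add g_3 = \tfrac{1}{15}y - \tfrac{1}{15} to the basis.

The other S-polynomials (S(f_1,g_3), S(f_2,g_3)) all reduce to 0 modulo the current basis, so we have a Gröbner basis.
Inter-reduce: drop elements whose leading term is divisible by another's, tail-reduce, and make monic.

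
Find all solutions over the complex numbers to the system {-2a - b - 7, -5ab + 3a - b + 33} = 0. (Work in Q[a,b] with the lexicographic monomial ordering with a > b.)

Compute a lex Gröbner basis by Buchberger's algorithm.
f_1 = -2a - b - 7, LT = a.
f_2 = -5ab + 3a - b + 33, LT = ab.

S(f_1,f_2): lcm = ab. S = 3/5a + 1/2b^2 + 33/10b + 33/5.
  leading term a: subtract (-3/10)·f_1 from 3/5a + 1/2b^2 + 33/10b + 33/5 → 1/2b^2 + 3b + 9/2
  leading term b^2: no divisor's leading term divides it; move 1/2b^2 to the remainder.
  leading term b: no divisor's leading term divides it; move 3b to the remainder.
  leading term 1: no divisor's leading term divides it; move 9/2 to the remainder.
  remainder 1/2b^2 + 3b + 9/2 ≠ 0; add h_3 = 1/2b^2 + 3b + 9/2 to the basis.

The other S-polynomials (S(f_1,h_3), S(f_2,h_3)) all reduce to 0 modulo the current basis, so we have a Gröbner basis.
Inter-reduce: drop elements whose leading term is divisible by another's, tail-reduce, and make monic.
Reduced Gröbner basis: {a + 1/2b + 7/2, b^2 + 6b + 9}.

The lex basis is triangular: the last element involves only b. Solving b^2 + 6b + 9 = 0 gives b ∈ {-3}; substituting each value into the earlier elements determines the remaining variables.
  b = -3: the earlier basis element becomes a + 2 = 0, giving a = -2 — point (-2, -3).
Check: every point annihilates each of the original generators.

{(-2, -3)}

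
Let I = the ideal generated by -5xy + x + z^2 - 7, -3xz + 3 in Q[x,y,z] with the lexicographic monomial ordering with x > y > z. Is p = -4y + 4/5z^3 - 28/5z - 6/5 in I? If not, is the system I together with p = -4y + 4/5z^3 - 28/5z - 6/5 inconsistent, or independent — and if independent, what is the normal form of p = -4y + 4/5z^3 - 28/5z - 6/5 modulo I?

Adjoining -4y + 4/5z^3 - 28/5z - 6/5 makes the ideal the whole ring: the system is inconsistent.

First compute the reduced Gröbner basis of I by Buchberger's algorithm.
f_1 = -5xy + x + z^2 - 7, LT = xy.
f_2 = -3xz + 3, LT = xz.

S(f_1,f_2): lcm = xyz. S = -1/5xz + y - 1/5z^3 + 7/5z.
  leading term xz: subtract (1/15)·f_2 from -1/5xz + y - 1/5z^3 + 7/5z → y - 1/5z^3 + 7/5z - 1/5
  leading term y: no divisor's leading term divides it; move y to the remainder.
  leading term z^3: no divisor's leading term divides it; move -1/5z^3 to the remainder.
  leading term z: no divisor's leading term divides it; move 7/5z to the remainder.
  leading term 1: no divisor's leading term divides it; move -1/5 to the remainder.
  remainder y - 1/5z^3 + 7/5z - 1/5 ≠ 0; add h_3 = y - 1/5z^3 + 7/5z - 1/5 to the basis.

S(f_1,h_3): lcm = xy. S = 1/5xz^3 - 7/5xz - 1/5z^2 + 7/5.
  leading term xz^3: subtract (-1/15z^2)·f_2 from 1/5xz^3 - 7/5xz - 1/5z^2 + 7/5 → -7/5xz + 7/5
  leading term xz: subtract (7/15)·f_2 from -7/5xz + 7/5 → 0
  remainder 0.

S(f_2,h_3): leading monomials are coprime, so the S-polynomial reduces to 0 (Buchberger's first criterion).
Every S-polynomial of the final basis reduces to 0, so we have a Gröbner basis.
Inter-reduce: drop elements whose leading term is divisible by another's, tail-reduce, and make monic.
Reduced Gröbner basis: {xz - 1, y - 1/5z^3 + 7/5z - 1/5}.
Label its elements g_1 = xz - 1, g_2 = y - 1/5z^3 + 7/5z - 1/5.

Reduce p = -4y + 4/5z^3 - 28/5z - 6/5 modulo G:
  leading term y: subtract (-4)·g_2 from -4y + 4/5z^3 - 28/5z - 6/5 → -2
  leading term 1: no divisor's leading term divides it; move -2 to the remainder.
  normal form = -2.
The normal form is nonzero, so p ∉ I. Since p minus its normal form lies in I, I + (p) = I + (r) where r = -2; decide whether this ideal is the whole ring.
Here r = -2 is a nonzero constant, hence a unit: 1 ∈ I + (p), the Gröbner basis of I + (p) is {1}, and the enlarged system has no common solution — adjoining p is inconsistent.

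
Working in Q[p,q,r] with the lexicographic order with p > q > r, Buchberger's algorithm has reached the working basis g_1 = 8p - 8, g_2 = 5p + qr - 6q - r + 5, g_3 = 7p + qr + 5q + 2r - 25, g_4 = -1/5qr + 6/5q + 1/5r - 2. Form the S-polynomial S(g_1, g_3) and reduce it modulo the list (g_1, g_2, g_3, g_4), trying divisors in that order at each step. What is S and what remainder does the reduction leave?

S(g_1, g_3) = -1/7qr - 5/7q - 2/7r + 18/7; remainder on division = -11/7q - 3/7r + 4.

lcm(LM(g_1), LM(g_3)) = p.
S = (lcm/LT(g_1))·g_1 − (lcm/LT(g_3))·g_3 = -1/7qr - 5/7q - 2/7r + 18/7.
Reduce S modulo (g_1, g_2, g_3, g_4) in that order:
  leading term qr: subtract (5/7)·g_4 from -1/7qr - 5/7q - 2/7r + 18/7 → -11/7q - 3/7r + 4
  leading term q: no divisor's leading term divides it; move -11/7q to the remainder.
  leading term r: no divisor's leading term divides it; move -3/7r to the remainder.
  leading term 1: no divisor's leading term divides it; move 4 to the remainder.
The remainder -11/7q - 3/7r + 4 is nonzero, so it would be added as the next basis element.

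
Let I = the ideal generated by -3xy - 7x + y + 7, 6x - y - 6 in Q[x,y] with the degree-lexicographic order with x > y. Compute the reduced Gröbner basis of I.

The reduced Gröbner basis is the canonical form of the ideal for this ordering.

f_1 = -3xy - 7x + y + 7, LT = xy.
f_2 = 6x - y - 6, LT = x.

S(f_1,f_2): lcm = xy. S = 1/6y^2 + 7/3x + 2/3y - 7/3.
  reduce S modulo (f_1, f_2):
  remainder 1/6y^2 + 19/18y ≠ 0; add g_3 = 1/6y^2 + 19/18y to the basis.

The other S-polynomials (S(f_1,g_3), S(f_2,g_3)) all reduce to 0 modulo the current basis, so we have a Gröbner basis.
Inter-reduce: drop elements whose leading term is divisible by another's, tail-reduce, and make monic.

G = {y^2 + 19/3y, x - 1/6y - 1}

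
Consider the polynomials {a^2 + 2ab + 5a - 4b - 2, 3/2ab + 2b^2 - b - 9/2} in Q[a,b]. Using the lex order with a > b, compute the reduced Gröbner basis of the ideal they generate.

f_1 = a^2 + 2ab + 5a - 4b - 2, LT = a^2.
f_2 = 3/2ab + 2b^2 - b - 9/2, LT = ab.

S(f_1,f_2): lcm = a^2b. S = 2/3ab^2 + 17/3ab + 3a - 4b^2 - 2b.
  leading term ab^2: subtract (4/9b)·f_2 from 2/3ab^2 + 17/3ab + 3a - 4b^2 - 2b → 17/3ab + 3a - 8/9b^3 - 32/9b^2
  leading term ab: subtract (34/9)·f_2 from 17/3ab + 3a - 8/9b^3 - 32/9b^2 → 3a - 8/9b^3 - 100/9b^2 + 34/9b + 17
  leading term a: no divisor's leading term divides it; move 3a to the remainder.
  leading term b^3: no divisor's leading term divides it; move -8/9b^3 to the remainder.
  leading term b^2: no divisor's leading term divides it; move -100/9b^2 to the remainder.
  leading term b: no divisor's leading term divides it; move 34/9b to the remainder.
  leading term 1: no divisor's leading term divides it; move 17 to the remainder.
  remainder 3a - 8/9b^3 - 100/9b^2 + 34/9b + 17 ≠ 0; add g_3 = 3a - 8/9b^3 - 100/9b^2 + 34/9b + 17 to the basis.

S(f_1,g_3): lcm = a^2. S = 8/27ab^3 + 100/27ab^2 + 20/27ab - 2/3a - 4b - 2.
  leading term ab^3: subtract (16/81b^2)·f_2 from 8/27ab^3 + 100/27ab^2 + 20/27ab - 2/3a - 4b - 2 → 100/27ab^2 + 20/27ab - 2/3a - 32/81b^4 + 16/81b^3 + 8/9b^2 - 4b - 2
  leading term ab^2: subtract (200/81b)·f_2 from 100/27ab^2 + 20/27ab - 2/3a - 32/81b^4 + 16/81b^3 + 8/9b^2 - 4b - 2 → 20/27ab - 2/3a - 32/81b^4 - 128/27b^3 + 272/81b^2 + 64/9b - 2
  leading term ab: subtract (40/81)·f_2 from 20/27ab - 2/3a - 32/81b^4 - 128/27b^3 + 272/81b^2 + 64/9b - 2 → -2/3a - 32/81b^4 - 128/27b^3 + 64/27b^2 + 616/81b + 2/9
  leading term a: subtract (-2/9)·g_3 from -2/3a - 32/81b^4 - 128/27b^3 + 64/27b^2 + 616/81b + 2/9 → -32/81b^4 - 400/81b^3 - 8/81b^2 + 76/9b + 4
  leading term b^4: no divisor's leading term divides it; move -32/81b^4 to the remainder.
  leading term b^3: no divisor's leading term divides it; move -400/81b^3 to the remainder.
  leading term b^2: no divisor's leading term divides it; move -8/81b^2 to the remainder.
  leading term b: no divisor's leading term divides it; move 76/9b to the remainder.
  leading term 1: no divisor's leading term divides it; move 4 to the remainder.
  remainder -32/81b^4 - 400/81b^3 - 8/81b^2 + 76/9b + 4 ≠ 0; add g_4 = -32/81b^4 - 400/81b^3 - 8/81b^2 + 76/9b + 4 to the basis.

S(f_2,g_3): lcm = ab. S = 8/27b^4 + 100/27b^3 + 2/27b^2 - 19/3b - 3.
  leading term b^4: subtract (-3/4)·g_4 from 8/27b^4 + 100/27b^3 + 2/27b^2 - 19/3b - 3 → 0
  remainder 0.

S(f_1,g_4): leading monomials are coprime, so the S-polynomial reduces to 0 (Buchberger's first criterion).
S(f_2,g_4): lcm = ab^4. S = -25/2ab^3 - 1/4ab^2 + 171/8ab + 81/8a + 4/3b^5 - 2/3b^4 - 3b^3.
  leading term ab^3: subtract (-25/3b^2)·f_2 from -25/2ab^3 - 1/4ab^2 + 171/8ab + 81/8a + 4/3b^5 - 2/3b^4 - 3b^3 → -1/4ab^2 + 171/8ab + 81/8a + 4/3b^5 + 16b^4 - 34/3b^3 - 75/2b^2
  leading term ab^2: subtract (-1/6b)·f_2 from -1/4ab^2 + 171/8ab + 81/8a + 4/3b^5 + 16b^4 - 34/3b^3 - 75/2b^2 → 171/8ab + 81/8a + 4/3b^5 + 16b^4 - 11b^3 - 113/3b^2 - 3/4b
  leading term ab: subtract (57/4)·f_2 from 171/8ab + 81/8a + 4/3b^5 + 16b^4 - 11b^3 - 113/3b^2 - 3/4b → 81/8a + 4/3b^5 + 16b^4 - 11b^3 - 397/6b^2 + 27/2b + 513/8
  leading term a: subtract (27/8)·g_3 from 81/8a + 4/3b^5 + 16b^4 - 11b^3 - 397/6b^2 + 27/2b + 513/8 → 4/3b^5 + 16b^4 - 8b^3 - 86/3b^2 + 3/4b + 27/4
  leading term b^5: subtract (-27/8b)·g_4 from 4/3b^5 + 16b^4 - 8b^3 - 86/3b^2 + 3/4b + 27/4 → -2/3b^4 - 25/3b^3 - 1/6b^2 + 57/4b + 27/4
  leading term b^4: subtract (27/16)·g_4 from -2/3b^4 - 25/3b^3 - 1/6b^2 + 57/4b + 27/4 → 0
  remainder 0.

S(g_3,g_4): leading monomials are coprime, so the S-polynomial reduces to 0 (Buchberger's first criterion).
Every S-polynomial of the final basis reduces to 0, so we have a Gröbner basis.
Inter-reduce: drop elements whose leading term is divisible by another's, tail-reduce, and make monic.

G = {a - 8/27b^3 - 100/27b^2 + 34/27b + 17/3, b^4 + 25/2b^3 + 1/4b^2 - 171/8b - 81/8}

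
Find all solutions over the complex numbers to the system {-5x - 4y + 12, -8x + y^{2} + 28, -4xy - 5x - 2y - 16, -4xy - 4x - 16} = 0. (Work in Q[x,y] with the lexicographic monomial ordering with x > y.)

Compute a lex Gröbner basis by Buchberger's algorithm.
f_1 = -5x - 4y + 12, LT = x.
f_2 = -8x + y^{2} + 28, LT = x.
f_3 = -4xy - 5x - 2y - 16, LT = xy.
f_4 = -4xy - 4x - 16, LT = xy.

S(f_1,f_2): lcm = x. S = \tfrac{1}{8}y^{2} + \tfrac{4}{5}y + \tfrac{11}{10}.
  leading term y^{2}: no divisor's leading term divides it; move \tfrac{1}{8}y^{2} to the remainder.
  leading term y: no divisor's leading term divides it; move \tfrac{4}{5}y to the remainder.
  leading term 1: no divisor's leading term divides it; move \tfrac{11}{10} to the remainder.
  remainder \tfrac{1}{8}y^{2} + \tfrac{4}{5}y + \tfrac{11}{10} ≠ 0; add h_5 = \tfrac{1}{8}y^{2} + \tfrac{4}{5}y + \tfrac{11}{10} to the basis.

S(f_1,f_3): lcm = xy. S = -\tfrac{5}{4}x + \tfrac{4}{5}y^{2} - \tfrac{29}{10}y - 4.
  leading term x: subtract (\tfrac{1}{4})·f_1 from -\tfrac{5}{4}x + \tfrac{4}{5}y^{2} - \tfrac{29}{10}y - 4 → \tfrac{4}{5}y^{2} - \tfrac{19}{10}y - 7
  leading term y^{2}: subtract (\tfrac{32}{5})·h_5 from \tfrac{4}{5}y^{2} - \tfrac{19}{10}y - 7 → -\tfrac{351}{50}y - \tfrac{351}{25}
  leading term y: no divisor's leading term divides it; move -\tfrac{351}{50}y to the remainder.
  leading term 1: no divisor's leading term divides it; move -\tfrac{351}{25} to the remainder.
  remainder -\tfrac{351}{50}y - \tfrac{351}{25} ≠ 0; add h_6 = -\tfrac{351}{50}y - \tfrac{351}{25} to the basis.

The other S-polynomials (S(f_1,f_4), S(f_2,f_3), S(f_2,f_4), S(f_3,f_4), S(f_1,h_5), S(f_2,h_5), S(f_3,h_5), S(f_4,h_5), S(f_1,h_6), S(f_2,h_6), S(f_3,h_6), S(f_4,h_6), S(h_5,h_6)) all reduce to 0 modulo the current basis, so we have a Gröbner basis.
Inter-reduce: drop elements whose leading term is divisible by another's, tail-reduce, and make monic.
Reduced Gröbner basis: {x - 4, y + 2}.

Since the basis is lex-ordered, y + 2 is univariate in y. Its roots are {-2}. Back-substituting each root into the other basis elements fixes the other coordinates.
  y = -2: the earlier basis element becomes x - 4 = 0, giving x = 4 — point (4, -2).

{(4, -2)}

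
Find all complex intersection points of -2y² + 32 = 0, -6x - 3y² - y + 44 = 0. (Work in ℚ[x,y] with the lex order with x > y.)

{(0, -4), (-4/3, 4)}

Compute a lex Gröbner basis by Buchberger's algorithm.
f_1 = -2y² + 32, LT = y².
f_2 = -6x - 3y² - y + 44, LT = x.

The S-polynomials (S(f_1,f_2)) all reduce to 0 modulo the current basis, so we have a Gröbner basis.
Inter-reduce: drop elements whose leading term is divisible by another's, tail-reduce, and make monic.
Reduced Gröbner basis: {x + ⅙y + ⅔, y² - 16}.

A lex Gröbner basis eliminates variables successively. Here y² - 16 depends only on y, with roots {-4, 4}; lifting each root through the earlier basis elements recovers the full solutions.
  y = -4: the earlier basis element becomes x = 0, giving x = 0 — point (0, -4).
  y = 4: the earlier basis element becomes x + 4/3 = 0, giving x = -4/3 — point (-4/3, 4).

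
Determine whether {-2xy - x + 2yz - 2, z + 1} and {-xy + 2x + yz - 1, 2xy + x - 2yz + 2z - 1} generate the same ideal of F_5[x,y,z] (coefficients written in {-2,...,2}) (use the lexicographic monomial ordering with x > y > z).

Two ideals are equal iff their reduced Gröbner bases coincide (the reduced basis is unique for a fixed ordering).
Buchberger on the first generating set:
f_1 = -2xy - x + 2yz - 2, LT = xy.
f_2 = z + 1, LT = z.

S(f_1,f_2): leading monomials are coprime, so the S-polynomial reduces to 0 (Buchberger's first criterion).
Every S-polynomial of the final basis reduces to 0, so we have a Gröbner basis.
Inter-reduce: drop elements whose leading term is divisible by another's, tail-reduce, and make monic.
Reduced Gröbner basis: {xy - 2x + y + 1, z + 1}.

Buchberger on the second generating set:
h_1 = -xy + 2x + yz - 1, LT = xy.
h_2 = 2xy + x - 2yz + 2z - 1, LT = xy.

S(h_1,h_2): lcm = xy. S = -z - 1.
  leading term z: no divisor's leading term divides it; move -z to the remainder.
  leading term 1: no divisor's leading term divides it; move -1 to the remainder.
  remainder -z - 1 ≠ 0; add k_3 = -z - 1 to the basis.

S(h_1,k_3): leading monomials are coprime, so the S-polynomial reduces to 0 (Buchberger's first criterion).
S(h_2,k_3): leading monomials are coprime, so the S-polynomial reduces to 0 (Buchberger's first criterion).
Every S-polynomial of the final basis reduces to 0, so we have a Gröbner basis.
Inter-reduce: drop elements whose leading term is divisible by another's, tail-reduce, and make monic.
Reduced Gröbner basis: {xy - 2x + y + 1, z + 1}.

These coincide, so the ideals are equal.

Yes, the ideals are equal.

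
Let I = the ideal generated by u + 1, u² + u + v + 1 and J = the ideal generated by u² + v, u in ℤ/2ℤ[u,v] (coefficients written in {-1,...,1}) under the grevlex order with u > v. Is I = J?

For a fixed monomial order, each ideal has a unique reduced Gröbner basis; comparing bases decides equality.
Buchberger on the first generating set:
f_1 = u + 1, LT = u.
f_2 = u² + u + v + 1, LT = u².

S(f_1,f_2): lcm = u². S = v + 1.
  reduce S modulo (f_1, f_2):
  remainder v + 1 ≠ 0; add g_3 = v + 1 to the basis.

The other S-polynomials (S(f_1,g_3), S(f_2,g_3)) all reduce to 0 modulo the current basis, so we have a Gröbner basis.
Inter-reduce: drop elements whose leading term is divisible by another's, tail-reduce, and make monic.
Reduced Gröbner basis: {u + 1, v + 1}.

Buchberger on the second generating set:
h_1 = u² + v, LT = u².
h_2 = u, LT = u.

S(h_1,h_2): lcm = u². S = v.
  reduce S modulo (h_1, h_2):
  remainder v ≠ 0; add k_3 = v to the basis.

The other S-polynomials (S(h_1,k_3), S(h_2,k_3)) all reduce to 0 modulo the current basis, so we have a Gröbner basis.
Inter-reduce: drop elements whose leading term is divisible by another's, tail-reduce, and make monic.
Reduced Gröbner basis: {u, v}.

These differ, so the ideals are not equal.
The choice of monomial ordering does not affect the verdict — as long as both bases are computed under the same ordering, their equality decides ideal equality.

No, the ideals differ.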